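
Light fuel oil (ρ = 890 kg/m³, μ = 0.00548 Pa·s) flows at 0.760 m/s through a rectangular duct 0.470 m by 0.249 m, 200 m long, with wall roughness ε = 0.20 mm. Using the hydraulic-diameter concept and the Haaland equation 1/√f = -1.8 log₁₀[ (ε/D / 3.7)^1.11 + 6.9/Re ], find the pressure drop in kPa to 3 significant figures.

ΔP ≈ 3.70 kPa

Hydraulic diameter D_h = 4A/P = 4·(0.47·0.249)/(2·(0.47+0.249)) = 0.4681/1.438 = 0.3255 m.
Re = ρVD_h/μ = 890·0.76·0.3255/0.00548 = 4.018e+04.
ε/D_h = 0.0002/0.3255 = 0.000614; Haaland gives 1/√f = -1.8 log₁₀[6.37e-05+0.000172] = 6.531, so f = 0.02345.
ΔP = f(L/D_h)(ρV²/2) = 0.02345·200/0.3255·257 = 3703 Pa.
ΔP = 3.70 kPa.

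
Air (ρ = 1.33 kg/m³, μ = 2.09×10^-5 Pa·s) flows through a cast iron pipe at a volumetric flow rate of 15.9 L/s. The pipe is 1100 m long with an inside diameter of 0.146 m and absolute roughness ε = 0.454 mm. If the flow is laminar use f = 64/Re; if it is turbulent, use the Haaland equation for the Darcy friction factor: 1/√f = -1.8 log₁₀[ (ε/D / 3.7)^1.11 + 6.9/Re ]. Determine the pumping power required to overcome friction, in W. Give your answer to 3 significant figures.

Q = 15.9 L/s = 15.9/1000 = 0.0159 m³/s.
Cross-sectional area A = πD²/4 = π(0.146)²/4 = 0.01674 m²; mean velocity V = Q/A = 0.0159/0.01674 = 0.9497 m/s.
Reynolds number Re = ρVD/μ = 1.33 · 0.9497 · 0.146 / 2.09e-05 = 8824.
Re > 4000 → turbulent. Relative roughness ε/D = 0.000454/0.146 = 0.00311. Haaland: 1/√f = -1.8 log₁₀[(0.00311/3.7)^1.11 + 6.9/8824] = -1.8 log₁₀[0.000386 + 0.000782] = 5.279, so f = 0.03589.
Darcy-Weisbach: ΔP = f(L/D)(ρV²/2) = 0.03589·(1100/0.146)·(1.33·0.9497²/2) = 0.03589·7534·0.5998 = 162.2 Pa.
Pumping power P = QΔP = 0.0159·162.2 = 2.579 W = 2.58 W.

P ≈ 2.58 W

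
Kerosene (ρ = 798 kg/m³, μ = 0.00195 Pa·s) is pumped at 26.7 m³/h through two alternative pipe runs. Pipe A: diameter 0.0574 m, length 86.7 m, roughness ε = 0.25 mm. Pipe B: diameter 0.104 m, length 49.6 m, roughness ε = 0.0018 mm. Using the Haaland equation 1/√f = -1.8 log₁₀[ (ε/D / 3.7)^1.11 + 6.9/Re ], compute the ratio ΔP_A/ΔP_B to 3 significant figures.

ΔP_A/ΔP_B ≈ 47.0

Pipe A: V = Q/A = 0.007417/0.002588 = 2.866 m/s; Re = 6.732e+04; ε/D = 0.00436; Haaland → f = 0.03055; ΔP_A = f(L/D)(ρV²/2) = 1.512e+05 Pa.
Pipe B: V = Q/A = 0.007417/0.008495 = 0.8731 m/s; Re = 3.716e+04; ε/D = 1.73e-05; Haaland → f = 0.0222; ΔP_B = f(L/D)(ρV²/2) = 3221 Pa.
ΔP_A/ΔP_B = 1.512e+05/3221 = 47.0.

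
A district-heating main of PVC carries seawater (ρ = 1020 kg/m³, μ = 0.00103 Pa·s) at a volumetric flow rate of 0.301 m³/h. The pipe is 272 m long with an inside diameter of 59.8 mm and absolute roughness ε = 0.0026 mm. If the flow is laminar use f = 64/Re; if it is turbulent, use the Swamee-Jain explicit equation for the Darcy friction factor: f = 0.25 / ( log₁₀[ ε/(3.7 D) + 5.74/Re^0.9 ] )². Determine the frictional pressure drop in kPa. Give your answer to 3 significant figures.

ΔP ≈ 0.0746 kPa

Q = 0.301 m³/h = 0.301/3600 = 8.361e-05 m³/s.
Cross-sectional area A = πD²/4 = π(0.0598)²/4 = 0.002809 m²; mean velocity V = Q/A = 8.361e-05/0.002809 = 0.02977 m/s.
Reynolds number Re = ρVD/μ = 1020 · 0.02977 · 0.0598 / 0.00103 = 1763.
Re < 2300 → laminar flow, so f = 64/Re = 64/1763 = 0.0363 (the turbulent correlation is not needed).
Darcy-Weisbach: ΔP = f(L/D)(ρV²/2) = 0.0363·(272/0.0598)·(1020·0.02977²/2) = 0.0363·4548·0.452 = 74.63 Pa.
ΔP = 74.63 Pa = 0.0746 kPa.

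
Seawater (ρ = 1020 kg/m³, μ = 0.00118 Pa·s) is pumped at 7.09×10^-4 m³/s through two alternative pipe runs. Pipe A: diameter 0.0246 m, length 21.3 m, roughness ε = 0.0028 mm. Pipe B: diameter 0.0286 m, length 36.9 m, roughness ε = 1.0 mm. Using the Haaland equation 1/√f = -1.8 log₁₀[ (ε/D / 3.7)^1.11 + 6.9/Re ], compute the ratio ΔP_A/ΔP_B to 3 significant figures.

ΔP_A/ΔP_B ≈ 0.459

Pipe A: V = Q/A = 0.000709/0.0004753 = 1.492 m/s; Re = 3.172e+04; ε/D = 0.000114; Haaland → f = 0.02325; ΔP_A = f(L/D)(ρV²/2) = 2.285e+04 Pa.
Pipe B: V = Q/A = 0.000709/0.0006424 = 1.104 m/s; Re = 2.728e+04; ε/D = 0.035; Haaland → f = 0.06216; ΔP_B = f(L/D)(ρV²/2) = 4.982e+04 Pa.
ΔP_A/ΔP_B = 2.285e+04/4.982e+04 = 0.459.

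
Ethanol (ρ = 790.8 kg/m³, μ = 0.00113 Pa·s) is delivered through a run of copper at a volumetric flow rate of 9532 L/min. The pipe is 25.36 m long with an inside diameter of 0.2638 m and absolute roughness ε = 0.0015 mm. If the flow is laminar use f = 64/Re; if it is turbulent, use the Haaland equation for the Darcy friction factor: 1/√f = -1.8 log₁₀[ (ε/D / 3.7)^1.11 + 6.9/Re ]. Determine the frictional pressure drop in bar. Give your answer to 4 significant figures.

ΔP ≈ 0.04164 bar

Q = 9532 L/min = 9532/60000 = 0.1589 m³/s.
Cross-sectional area A = πD²/4 = π(0.2638)²/4 = 0.05466 m²; mean velocity V = Q/A = 0.1589/0.05466 = 2.907 m/s.
Reynolds number Re = ρVD/μ = 790.8 · 2.907 · 0.2638 / 0.00113 = 5.366e+05.
Re > 4000 → turbulent. Relative roughness ε/D = 1.5e-06/0.2638 = 5.69e-06. Haaland: 1/√f = -1.8 log₁₀[(5.69e-06/3.7)^1.11 + 6.9/5.366e+05] = -1.8 log₁₀[3.52e-07 + 1.29e-05] = 8.782, so f = 0.01297.
Darcy-Weisbach: ΔP = f(L/D)(ρV²/2) = 0.01297·(25.36/0.2638)·(790.8·2.907²/2) = 0.01297·96.13·3341 = 4164 Pa.
ΔP = 4164 Pa = 0.04164 bar.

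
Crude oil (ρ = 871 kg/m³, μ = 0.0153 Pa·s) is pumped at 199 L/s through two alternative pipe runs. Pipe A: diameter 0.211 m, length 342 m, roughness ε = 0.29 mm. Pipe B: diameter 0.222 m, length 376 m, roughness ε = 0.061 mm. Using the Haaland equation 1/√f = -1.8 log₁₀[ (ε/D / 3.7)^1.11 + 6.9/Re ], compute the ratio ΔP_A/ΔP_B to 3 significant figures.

ΔP_A/ΔP_B ≈ 1.37

Pipe A: V = Q/A = 0.199/0.03497 = 5.691 m/s; Re = 6.836e+04; ε/D = 0.00137; Haaland → f = 0.02394; ΔP_A = f(L/D)(ρV²/2) = 5.474e+05 Pa.
Pipe B: V = Q/A = 0.199/0.03871 = 5.141 m/s; Re = 6.497e+04; ε/D = 0.000275; Haaland → f = 0.02052; ΔP_B = f(L/D)(ρV²/2) = 4e+05 Pa.
ΔP_A/ΔP_B = 5.474e+05/4e+05 = 1.37.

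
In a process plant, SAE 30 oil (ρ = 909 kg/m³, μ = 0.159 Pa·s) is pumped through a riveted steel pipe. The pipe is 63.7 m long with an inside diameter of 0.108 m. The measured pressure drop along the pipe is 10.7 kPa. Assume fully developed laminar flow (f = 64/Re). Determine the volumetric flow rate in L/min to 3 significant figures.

For laminar flow, f = 64/Re with Re = ρVD/μ, so Darcy-Weisbach reduces to ΔP = 32μLV/D². Solving for V: V = ΔP·D²/(32μL) = 1.07e+04·(0.108)²/(32·0.159·63.7) = 0.3851 m/s.
Check: Re = ρVD/μ = 909·0.3851·0.108/0.159 = 237.8 < 2300, so the laminar assumption holds.
Q = V·A = 0.3851·(π/4·0.108²) = 0.003528 m³/s = 212 L/min.

Q ≈ 212 L/min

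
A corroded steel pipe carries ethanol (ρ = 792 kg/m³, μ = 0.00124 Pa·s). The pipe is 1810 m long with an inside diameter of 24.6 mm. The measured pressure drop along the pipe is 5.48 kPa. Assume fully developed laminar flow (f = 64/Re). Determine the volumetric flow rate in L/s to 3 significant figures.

Q ≈ 0.0219 L/s

For laminar flow, f = 64/Re with Re = ρVD/μ, so Darcy-Weisbach reduces to ΔP = 32μLV/D². Solving for V: V = ΔP·D²/(32μL) = 5480·(0.0246)²/(32·0.00124·1810) = 0.04617 m/s.
Check: Re = ρVD/μ = 792·0.04617·0.0246/0.00124 = 725.5 < 2300, so the laminar assumption holds.
Q = V·A = 0.04617·(π/4·0.0246²) = 2.195e-05 m³/s = 0.0219 L/s.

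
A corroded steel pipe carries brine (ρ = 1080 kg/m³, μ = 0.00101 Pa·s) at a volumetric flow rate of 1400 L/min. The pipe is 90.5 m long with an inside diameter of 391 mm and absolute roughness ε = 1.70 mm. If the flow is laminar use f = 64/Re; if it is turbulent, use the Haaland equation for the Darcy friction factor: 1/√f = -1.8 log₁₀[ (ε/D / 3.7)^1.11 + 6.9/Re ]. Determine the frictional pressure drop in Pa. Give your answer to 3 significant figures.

Q = 1400 L/min = 1400/60000 = 0.02333 m³/s.
Cross-sectional area A = πD²/4 = π(0.391)²/4 = 0.1201 m²; mean velocity V = Q/A = 0.02333/0.1201 = 0.1943 m/s.
Reynolds number Re = ρVD/μ = 1080 · 0.1943 · 0.391 / 0.00101 = 8.125e+04.
Re > 4000 → turbulent. Relative roughness ε/D = 0.0017/0.391 = 0.00435. Haaland: 1/√f = -1.8 log₁₀[(0.00435/3.7)^1.11 + 6.9/8.125e+04] = -1.8 log₁₀[0.000559 + 8.49e-05] = 5.744, so f = 0.03031.
Darcy-Weisbach: ΔP = f(L/D)(ρV²/2) = 0.03031·(90.5/0.391)·(1080·0.1943²/2) = 0.03031·231.5·20.39 = 143.1 Pa.

ΔP ≈ 143 Pa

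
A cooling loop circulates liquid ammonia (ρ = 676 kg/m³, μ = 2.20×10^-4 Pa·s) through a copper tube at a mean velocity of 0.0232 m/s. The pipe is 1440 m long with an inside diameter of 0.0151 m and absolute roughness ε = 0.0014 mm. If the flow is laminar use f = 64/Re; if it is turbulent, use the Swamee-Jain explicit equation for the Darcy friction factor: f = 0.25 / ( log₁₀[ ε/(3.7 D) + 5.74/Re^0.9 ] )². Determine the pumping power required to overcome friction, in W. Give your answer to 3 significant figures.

P ≈ 0.00429 W

Reynolds number Re = ρVD/μ = 676 · 0.0232 · 0.0151 / 0.00022 = 1076.
Re < 2300 → laminar flow, so f = 64/Re = 64/1076 = 0.05946 (the turbulent correlation is not needed).
Darcy-Weisbach: ΔP = f(L/D)(ρV²/2) = 0.05946·(1440/0.0151)·(676·0.0232²/2) = 0.05946·9.536e+04·0.1819 = 1032 Pa.
Q = V·A = 0.0232·0.0001791 = 4.155e-06 m³/s.
Pumping power P = QΔP = 4.155e-06·1032 = 0.004285 W = 0.00429 W.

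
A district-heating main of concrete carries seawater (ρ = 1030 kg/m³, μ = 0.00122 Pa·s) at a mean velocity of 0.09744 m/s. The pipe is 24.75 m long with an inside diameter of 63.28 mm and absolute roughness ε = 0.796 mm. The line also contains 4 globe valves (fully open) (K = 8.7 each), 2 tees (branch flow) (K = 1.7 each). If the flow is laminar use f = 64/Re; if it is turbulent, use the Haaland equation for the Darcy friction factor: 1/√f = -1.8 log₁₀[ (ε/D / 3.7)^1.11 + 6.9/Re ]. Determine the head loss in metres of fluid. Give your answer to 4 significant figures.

Reynolds number Re = ρVD/μ = 1030 · 0.09744 · 0.06328 / 0.00122 = 5206.
Re > 4000 → turbulent. Relative roughness ε/D = 0.000796/0.06328 = 0.0126. Haaland: 1/√f = -1.8 log₁₀[(0.0126/3.7)^1.11 + 6.9/5206] = -1.8 log₁₀[0.00182 + 0.00133] = 4.504, so f = 0.04929.
Total minor-loss coefficient ΣK = 4·8.7 + 2·1.7 = 38.2.
ΔP = [f·L/D + ΣK]·(ρV²/2) = [0.04929·24.75/0.06328 + 38.2]·(1030·0.09744²/2) = [19.28 + 38.2]·4.89 = 281 Pa.
Head loss h_f = ΔP/(ρg) = 281/(1030·9.81) = 0.02781 m.

h_f ≈ 0.02781 m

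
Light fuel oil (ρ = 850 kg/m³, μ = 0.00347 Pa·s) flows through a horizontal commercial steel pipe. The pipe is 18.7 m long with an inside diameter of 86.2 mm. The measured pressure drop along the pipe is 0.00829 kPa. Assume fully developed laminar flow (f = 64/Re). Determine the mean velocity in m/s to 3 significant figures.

V ≈ 0.0297 m/s

For laminar flow, f = 64/Re with Re = ρVD/μ, so Darcy-Weisbach reduces to ΔP = 32μLV/D². Solving for V: V = ΔP·D²/(32μL) = 8.29·(0.0862)²/(32·0.00347·18.7) = 0.02967 m/s.
Check: Re = ρVD/μ = 850·0.02967·0.0862/0.00347 = 626.4 < 2300, so the laminar assumption holds.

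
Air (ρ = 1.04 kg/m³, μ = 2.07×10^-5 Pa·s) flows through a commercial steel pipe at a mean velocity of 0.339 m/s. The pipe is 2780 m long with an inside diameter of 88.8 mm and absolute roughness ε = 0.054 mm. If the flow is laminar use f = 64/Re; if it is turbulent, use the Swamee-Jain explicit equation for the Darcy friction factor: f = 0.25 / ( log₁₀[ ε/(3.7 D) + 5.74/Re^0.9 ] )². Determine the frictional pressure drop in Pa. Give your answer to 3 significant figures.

ΔP ≈ 79.2 Pa

Reynolds number Re = ρVD/μ = 1.04 · 0.339 · 0.0888 / 2.07e-05 = 1512.
Re < 2300 → laminar flow, so f = 64/Re = 64/1512 = 0.04232 (the turbulent correlation is not needed).
Darcy-Weisbach: ΔP = f(L/D)(ρV²/2) = 0.04232·(2780/0.0888)·(1.04·0.339²/2) = 0.04232·3.131e+04·0.05976 = 79.17 Pa.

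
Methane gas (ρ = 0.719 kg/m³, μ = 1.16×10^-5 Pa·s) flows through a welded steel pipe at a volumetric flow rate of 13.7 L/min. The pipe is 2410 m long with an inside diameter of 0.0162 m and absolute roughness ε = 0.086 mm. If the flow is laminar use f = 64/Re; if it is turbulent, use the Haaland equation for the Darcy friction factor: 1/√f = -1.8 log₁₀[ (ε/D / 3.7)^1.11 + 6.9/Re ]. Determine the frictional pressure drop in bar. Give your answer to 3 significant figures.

ΔP ≈ 0.0378 bar

Q = 13.7 L/min = 13.7/60000 = 0.0002283 m³/s.
Cross-sectional area A = πD²/4 = π(0.0162)²/4 = 0.0002061 m²; mean velocity V = Q/A = 0.0002283/0.0002061 = 1.108 m/s.
Reynolds number Re = ρVD/μ = 0.719 · 1.108 · 0.0162 / 1.16e-05 = 1112.
Re < 2300 → laminar flow, so f = 64/Re = 64/1112 = 0.05754 (the turbulent correlation is not needed).
Darcy-Weisbach: ΔP = f(L/D)(ρV²/2) = 0.05754·(2410/0.0162)·(0.719·1.108²/2) = 0.05754·1.488e+05·0.4412 = 3776 Pa.
ΔP = 3776 Pa = 0.0378 bar.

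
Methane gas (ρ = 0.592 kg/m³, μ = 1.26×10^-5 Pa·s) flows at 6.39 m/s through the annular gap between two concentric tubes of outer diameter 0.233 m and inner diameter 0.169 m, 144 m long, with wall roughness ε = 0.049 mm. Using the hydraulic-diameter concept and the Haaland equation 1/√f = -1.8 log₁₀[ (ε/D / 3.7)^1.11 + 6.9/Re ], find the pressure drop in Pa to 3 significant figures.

ΔP ≈ 745 Pa

Hydraulic diameter D_h = 4A/P = D_o - D_i = 0.233 - 0.169 = 0.064 m.
Re = ρVD_h/μ = 0.592·6.39·0.064/1.26e-05 = 1.921e+04.
ε/D_h = 4.9e-05/0.064 = 0.000766; Haaland gives 1/√f = -1.8 log₁₀[8.14e-05+0.000359] = 6.041, so f = 0.0274.
ΔP = f(L/D_h)(ρV²/2) = 0.0274·144/0.064·12.09 = 745.2 Pa.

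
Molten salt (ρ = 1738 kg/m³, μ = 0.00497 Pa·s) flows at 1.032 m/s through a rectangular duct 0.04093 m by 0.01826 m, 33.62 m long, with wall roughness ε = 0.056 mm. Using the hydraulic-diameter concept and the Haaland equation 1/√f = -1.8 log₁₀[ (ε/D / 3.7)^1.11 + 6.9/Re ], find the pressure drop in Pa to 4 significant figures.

ΔP ≈ 42520 Pa

Hydraulic diameter D_h = 4A/P = 4·(0.04093·0.01826)/(2·(0.04093+0.01826)) = 0.00299/0.1184 = 0.02525 m.
Re = ρVD_h/μ = 1738·1.032·0.02525/0.00497 = 9114.
ε/D_h = 5.6e-05/0.02525 = 0.00222; Haaland gives 1/√f = -1.8 log₁₀[0.000265+0.000757] = 5.383, so f = 0.03451.
ΔP = f(L/D_h)(ρV²/2) = 0.03451·33.62/0.02525·925.5 = 4.252e+04 Pa.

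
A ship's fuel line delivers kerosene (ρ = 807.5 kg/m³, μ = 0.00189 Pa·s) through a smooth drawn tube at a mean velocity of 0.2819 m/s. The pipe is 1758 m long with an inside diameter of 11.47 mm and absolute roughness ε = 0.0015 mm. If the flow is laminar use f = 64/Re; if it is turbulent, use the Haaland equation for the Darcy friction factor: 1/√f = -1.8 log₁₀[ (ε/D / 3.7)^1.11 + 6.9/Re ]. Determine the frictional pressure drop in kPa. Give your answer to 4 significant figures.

ΔP ≈ 227.8 kPa

Reynolds number Re = ρVD/μ = 807.5 · 0.2819 · 0.01147 / 0.00189 = 1381.
Re < 2300 → laminar flow, so f = 64/Re = 64/1381 = 0.04633 (the turbulent correlation is not needed).
Darcy-Weisbach: ΔP = f(L/D)(ρV²/2) = 0.04633·(1758/0.01147)·(807.5·0.2819²/2) = 0.04633·1.533e+05·32.09 = 2.278e+05 Pa.
ΔP = 2.278e+05 Pa = 227.8 kPa.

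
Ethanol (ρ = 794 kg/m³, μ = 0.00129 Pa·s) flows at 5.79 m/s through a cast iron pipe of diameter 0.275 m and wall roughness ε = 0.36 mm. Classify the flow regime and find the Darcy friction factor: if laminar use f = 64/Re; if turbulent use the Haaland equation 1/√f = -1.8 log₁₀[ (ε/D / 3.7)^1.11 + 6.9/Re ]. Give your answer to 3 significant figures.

Re = ρVD/μ = 794·5.79·0.275/0.00129 = 9.8e+05.
Re > 4000 → turbulent. ε/D = 0.00036/0.275 = 0.00131; Haaland: 1/√f = -1.8 log₁₀[0.000148 + 7.04e-06] = 6.859, so f = 0.02125.

f ≈ 0.0213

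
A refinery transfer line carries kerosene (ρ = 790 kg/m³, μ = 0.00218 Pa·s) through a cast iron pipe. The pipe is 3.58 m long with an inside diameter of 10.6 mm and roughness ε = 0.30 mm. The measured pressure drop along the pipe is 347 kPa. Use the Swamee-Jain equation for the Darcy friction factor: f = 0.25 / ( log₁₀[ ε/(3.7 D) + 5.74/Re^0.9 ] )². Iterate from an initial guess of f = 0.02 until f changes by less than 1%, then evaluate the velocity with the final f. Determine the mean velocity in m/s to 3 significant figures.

V ≈ 6.72 m/s

Rearranging Darcy-Weisbach: V = √(2·ΔP·D/(f·L·ρ)). With ε/D = 0.0003/0.0106 = 0.0283, iterate starting from f = 0.02:
  f = 0.02 → V = √(2·3.47e+05·0.0106/(0.02·3.58·790)) = 11.4 m/s; Re = ρVD/μ = 4.381e+04; f → 0.05695
  f = 0.05695 → V = 6.758 m/s; Re = 2.596e+04; f → 0.05762
  f = 0.05762 → V = 6.719 m/s; Re = 2.581e+04; f → 0.05763
Converged (Δf/f < 1%). With the final f = 0.05763: V = √(2·3.47e+05·0.0106/(0.05763·3.58·790)) = 6.718 m/s.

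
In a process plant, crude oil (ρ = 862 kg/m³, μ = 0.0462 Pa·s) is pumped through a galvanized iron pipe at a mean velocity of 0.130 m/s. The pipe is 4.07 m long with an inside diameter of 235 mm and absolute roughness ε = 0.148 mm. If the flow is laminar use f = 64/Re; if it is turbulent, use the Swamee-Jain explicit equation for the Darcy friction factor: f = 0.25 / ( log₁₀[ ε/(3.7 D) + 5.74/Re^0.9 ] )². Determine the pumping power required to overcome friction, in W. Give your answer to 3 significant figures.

P ≈ 0.0799 W

Reynolds number Re = ρVD/μ = 862 · 0.13 · 0.235 / 0.0462 = 570.
Re < 2300 → laminar flow, so f = 64/Re = 64/570 = 0.1123 (the turbulent correlation is not needed).
Darcy-Weisbach: ΔP = f(L/D)(ρV²/2) = 0.1123·(4.07/0.235)·(862·0.13²/2) = 0.1123·17.32·7.284 = 14.16 Pa.
Q = V·A = 0.13·0.04337 = 0.005639 m³/s.
Pumping power P = QΔP = 0.005639·14.16 = 0.07987 W = 0.0799 W.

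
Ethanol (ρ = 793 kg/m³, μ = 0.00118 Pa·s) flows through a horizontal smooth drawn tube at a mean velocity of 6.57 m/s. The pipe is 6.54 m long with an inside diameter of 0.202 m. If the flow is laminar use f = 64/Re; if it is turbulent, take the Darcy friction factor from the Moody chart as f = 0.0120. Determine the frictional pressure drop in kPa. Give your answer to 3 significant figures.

Reynolds number Re = ρVD/μ = 793 · 6.57 · 0.202 / 0.00118 = 8.919e+05.
Re > 4000 → turbulent; use the Moody-chart value f = 0.0120.
Darcy-Weisbach: ΔP = f(L/D)(ρV²/2) = 0.012·(6.54/0.202)·(793·6.57²/2) = 0.012·32.38·1.711e+04 = 6649 Pa.
ΔP = 6649 Pa = 6.65 kPa.

ΔP ≈ 6.65 kPa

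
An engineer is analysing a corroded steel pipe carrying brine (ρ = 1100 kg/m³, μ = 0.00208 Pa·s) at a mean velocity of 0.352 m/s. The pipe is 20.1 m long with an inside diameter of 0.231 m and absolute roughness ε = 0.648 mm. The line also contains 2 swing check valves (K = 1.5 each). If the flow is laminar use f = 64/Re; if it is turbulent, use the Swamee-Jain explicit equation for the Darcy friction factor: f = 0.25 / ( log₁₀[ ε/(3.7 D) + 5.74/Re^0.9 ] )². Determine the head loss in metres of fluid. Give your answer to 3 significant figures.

Reynolds number Re = ρVD/μ = 1100 · 0.352 · 0.231 / 0.00208 = 4.3e+04.
Re > 4000 → turbulent. Relative roughness ε/D = 0.000648/0.231 = 0.00281. Swamee-Jain: f = 0.25/(log₁₀[0.00281/3.7 + 5.74/4.3e+04^0.9])² = 0.25/(log₁₀[0.000758 + 0.000388])² = 0.25/(-2.941)² = 0.02891.
Total minor-loss coefficient ΣK = 2·1.5 = 3.
ΔP = [f·L/D + ΣK]·(ρV²/2) = [0.02891·20.1/0.231 + 3]·(1100·0.352²/2) = [2.515 + 3]·68.15 = 375.9 Pa.
Head loss h_f = ΔP/(ρg) = 375.9/(1100·9.81) = 0.0348 m.

h_f ≈ 0.0348 m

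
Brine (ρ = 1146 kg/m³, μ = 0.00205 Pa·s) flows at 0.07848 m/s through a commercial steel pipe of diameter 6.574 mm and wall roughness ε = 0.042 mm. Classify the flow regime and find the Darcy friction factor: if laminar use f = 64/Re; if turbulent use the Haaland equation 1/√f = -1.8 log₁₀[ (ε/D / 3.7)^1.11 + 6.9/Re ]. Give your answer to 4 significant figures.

f ≈ 0.2219

Re = ρVD/μ = 1146·0.07848·0.006574/0.00205 = 288.4.
Re < 2300 → laminar, so f = 64/Re = 0.2219 (roughness is irrelevant in laminar flow).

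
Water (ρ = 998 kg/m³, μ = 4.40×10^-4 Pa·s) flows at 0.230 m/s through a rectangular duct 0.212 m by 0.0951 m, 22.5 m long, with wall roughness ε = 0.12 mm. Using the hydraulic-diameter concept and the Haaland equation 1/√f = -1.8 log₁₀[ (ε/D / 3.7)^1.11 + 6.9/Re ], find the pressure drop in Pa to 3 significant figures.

Hydraulic diameter D_h = 4A/P = 4·(0.212·0.0951)/(2·(0.212+0.0951)) = 0.08064/0.6142 = 0.1313 m.
Re = ρVD_h/μ = 998·0.23·0.1313/0.00044 = 6.85e+04.
ε/D_h = 0.00012/0.1313 = 0.000914; Haaland gives 1/√f = -1.8 log₁₀[9.91e-05+0.000101] = 6.659, so f = 0.02255.
ΔP = f(L/D_h)(ρV²/2) = 0.02255·22.5/0.1313·26.4 = 102 Pa.

ΔP ≈ 102 Pa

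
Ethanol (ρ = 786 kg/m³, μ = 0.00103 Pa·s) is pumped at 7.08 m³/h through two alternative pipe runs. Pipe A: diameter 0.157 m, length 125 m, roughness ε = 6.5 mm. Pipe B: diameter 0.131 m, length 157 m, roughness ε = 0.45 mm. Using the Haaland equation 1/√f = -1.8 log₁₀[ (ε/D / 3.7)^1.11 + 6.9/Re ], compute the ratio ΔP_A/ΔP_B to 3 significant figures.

Pipe A: V = Q/A = 0.001967/0.01936 = 0.1016 m/s; Re = 1.217e+04; ε/D = 0.0414; Haaland → f = 0.06795; ΔP_A = f(L/D)(ρV²/2) = 219.4 Pa.
Pipe B: V = Q/A = 0.001967/0.01348 = 0.1459 m/s; Re = 1.459e+04; ε/D = 0.00344; Haaland → f = 0.03331; ΔP_B = f(L/D)(ρV²/2) = 334 Pa.
ΔP_A/ΔP_B = 219.4/334 = 0.657.

ΔP_A/ΔP_B ≈ 0.657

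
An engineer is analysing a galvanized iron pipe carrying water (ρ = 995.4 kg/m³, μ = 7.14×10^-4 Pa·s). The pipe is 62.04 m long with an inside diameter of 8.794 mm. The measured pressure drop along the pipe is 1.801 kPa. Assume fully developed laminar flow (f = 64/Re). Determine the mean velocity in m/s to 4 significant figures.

V ≈ 0.09826 m/s

For laminar flow, f = 64/Re with Re = ρVD/μ, so Darcy-Weisbach reduces to ΔP = 32μLV/D². Solving for V: V = ΔP·D²/(32μL) = 1801·(0.008794)²/(32·0.000714·62.04) = 0.09826 m/s.
Check: Re = ρVD/μ = 995.4·0.09826·0.008794/0.000714 = 1205 < 2300, so the laminar assumption holds.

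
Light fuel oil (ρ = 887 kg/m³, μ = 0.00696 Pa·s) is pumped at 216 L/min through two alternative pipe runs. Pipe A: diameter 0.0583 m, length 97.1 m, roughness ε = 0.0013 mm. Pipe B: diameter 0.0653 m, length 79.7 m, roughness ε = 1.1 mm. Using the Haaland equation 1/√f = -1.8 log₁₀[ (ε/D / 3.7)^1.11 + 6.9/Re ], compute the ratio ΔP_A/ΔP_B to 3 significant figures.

Pipe A: V = Q/A = 0.0036/0.002669 = 1.349 m/s; Re = 1.002e+04; ε/D = 2.23e-05; Haaland → f = 0.03089; ΔP_A = f(L/D)(ρV²/2) = 4.15e+04 Pa.
Pipe B: V = Q/A = 0.0036/0.003349 = 1.075 m/s; Re = 8946; ε/D = 0.0168; Haaland → f = 0.05005; ΔP_B = f(L/D)(ρV²/2) = 3.131e+04 Pa.
ΔP_A/ΔP_B = 4.15e+04/3.131e+04 = 1.33.

ΔP_A/ΔP_B ≈ 1.33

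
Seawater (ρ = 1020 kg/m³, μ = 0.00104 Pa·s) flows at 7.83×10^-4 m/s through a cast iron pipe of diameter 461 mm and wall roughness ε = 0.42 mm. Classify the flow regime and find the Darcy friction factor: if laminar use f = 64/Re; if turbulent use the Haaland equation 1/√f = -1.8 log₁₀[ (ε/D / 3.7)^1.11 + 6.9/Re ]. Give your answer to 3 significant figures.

f ≈ 0.181

Re = ρVD/μ = 1020·0.000783·0.461/0.00104 = 354.
Re < 2300 → laminar, so f = 64/Re = 0.1808 (roughness is irrelevant in laminar flow).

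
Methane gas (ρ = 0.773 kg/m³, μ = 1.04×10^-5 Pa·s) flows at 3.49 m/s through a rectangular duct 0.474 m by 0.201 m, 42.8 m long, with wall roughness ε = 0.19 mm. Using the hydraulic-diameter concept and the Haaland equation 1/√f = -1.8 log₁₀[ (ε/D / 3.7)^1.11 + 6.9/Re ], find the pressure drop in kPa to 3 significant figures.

ΔP ≈ 0.0154 kPa

Hydraulic diameter D_h = 4A/P = 4·(0.474·0.201)/(2·(0.474+0.201)) = 0.3811/1.35 = 0.2823 m.
Re = ρVD_h/μ = 0.773·3.49·0.2823/1.04e-05 = 7.323e+04.
ε/D_h = 0.00019/0.2823 = 0.000673; Haaland gives 1/√f = -1.8 log₁₀[7.05e-05+9.42e-05] = 6.81, so f = 0.02157.
ΔP = f(L/D_h)(ρV²/2) = 0.02157·42.8/0.2823·4.708 = 15.39 Pa.
ΔP = 0.0154 kPa.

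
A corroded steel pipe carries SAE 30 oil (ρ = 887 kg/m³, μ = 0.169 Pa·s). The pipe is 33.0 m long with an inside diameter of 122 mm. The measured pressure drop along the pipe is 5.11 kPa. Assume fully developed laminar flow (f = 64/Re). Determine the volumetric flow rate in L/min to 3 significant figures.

Q ≈ 299 L/min

For laminar flow, f = 64/Re with Re = ρVD/μ, so Darcy-Weisbach reduces to ΔP = 32μLV/D². Solving for V: V = ΔP·D²/(32μL) = 5110·(0.122)²/(32·0.169·33) = 0.4262 m/s.
Check: Re = ρVD/μ = 887·0.4262·0.122/0.169 = 272.9 < 2300, so the laminar assumption holds.
Q = V·A = 0.4262·(π/4·0.122²) = 0.004982 m³/s = 299 L/min.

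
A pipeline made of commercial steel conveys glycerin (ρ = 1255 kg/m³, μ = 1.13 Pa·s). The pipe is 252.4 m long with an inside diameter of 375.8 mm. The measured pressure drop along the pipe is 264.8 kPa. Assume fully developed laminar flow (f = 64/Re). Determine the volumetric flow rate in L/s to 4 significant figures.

For laminar flow, f = 64/Re with Re = ρVD/μ, so Darcy-Weisbach reduces to ΔP = 32μLV/D². Solving for V: V = ΔP·D²/(32μL) = 2.648e+05·(0.3758)²/(32·1.13·252.4) = 4.097 m/s.
Check: Re = ρVD/μ = 1255·4.097·0.3758/1.13 = 1710 < 2300, so the laminar assumption holds.
Q = V·A = 4.097·(π/4·0.3758²) = 0.4545 m³/s = 454.5 L/s.

Q ≈ 454.5 L/s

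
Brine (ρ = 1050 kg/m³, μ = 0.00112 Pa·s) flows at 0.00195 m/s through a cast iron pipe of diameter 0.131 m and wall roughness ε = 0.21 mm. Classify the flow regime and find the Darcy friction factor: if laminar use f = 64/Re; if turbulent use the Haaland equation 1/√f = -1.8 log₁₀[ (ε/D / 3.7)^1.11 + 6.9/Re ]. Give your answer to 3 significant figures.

Re = ρVD/μ = 1050·0.00195·0.131/0.00112 = 239.5.
Re < 2300 → laminar, so f = 64/Re = 0.2672 (roughness is irrelevant in laminar flow).

f ≈ 0.267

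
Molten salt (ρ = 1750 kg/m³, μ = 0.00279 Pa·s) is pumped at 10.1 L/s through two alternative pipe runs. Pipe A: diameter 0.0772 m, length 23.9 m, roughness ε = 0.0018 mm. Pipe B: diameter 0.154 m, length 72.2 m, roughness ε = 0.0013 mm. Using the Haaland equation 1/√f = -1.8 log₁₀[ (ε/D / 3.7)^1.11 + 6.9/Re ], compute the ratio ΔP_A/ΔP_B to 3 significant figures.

ΔP_A/ΔP_B ≈ 9.05

Pipe A: V = Q/A = 0.0101/0.004681 = 2.158 m/s; Re = 1.045e+05; ε/D = 2.33e-05; Haaland → f = 0.01776; ΔP_A = f(L/D)(ρV²/2) = 2.239e+04 Pa.
Pipe B: V = Q/A = 0.0101/0.01863 = 0.5422 m/s; Re = 5.238e+04; ε/D = 8.44e-06; Haaland → f = 0.02052; ΔP_B = f(L/D)(ρV²/2) = 2475 Pa.
ΔP_A/ΔP_B = 2.239e+04/2475 = 9.05.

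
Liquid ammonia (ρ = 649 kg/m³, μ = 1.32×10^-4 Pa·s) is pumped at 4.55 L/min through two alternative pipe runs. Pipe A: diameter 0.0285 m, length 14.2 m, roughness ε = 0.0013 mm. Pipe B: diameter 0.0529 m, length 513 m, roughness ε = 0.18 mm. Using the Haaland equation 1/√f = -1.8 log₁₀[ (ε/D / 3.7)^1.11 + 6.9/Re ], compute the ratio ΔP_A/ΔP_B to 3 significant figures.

Pipe A: V = Q/A = 7.583e-05/0.0006379 = 0.1189 m/s; Re = 1.666e+04; ε/D = 4.56e-05; Haaland → f = 0.02703; ΔP_A = f(L/D)(ρV²/2) = 61.76 Pa.
Pipe B: V = Q/A = 7.583e-05/0.002198 = 0.0345 m/s; Re = 8974; ε/D = 0.0034; Haaland → f = 0.03613; ΔP_B = f(L/D)(ρV²/2) = 135.4 Pa.
ΔP_A/ΔP_B = 61.76/135.4 = 0.456.

ΔP_A/ΔP_B ≈ 0.456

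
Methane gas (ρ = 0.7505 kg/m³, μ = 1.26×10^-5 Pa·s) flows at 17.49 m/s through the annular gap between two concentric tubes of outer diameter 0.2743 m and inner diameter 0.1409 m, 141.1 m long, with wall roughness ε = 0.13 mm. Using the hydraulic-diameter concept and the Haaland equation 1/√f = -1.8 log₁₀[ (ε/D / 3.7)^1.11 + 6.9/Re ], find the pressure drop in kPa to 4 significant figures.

ΔP ≈ 2.586 kPa

Hydraulic diameter D_h = 4A/P = D_o - D_i = 0.2743 - 0.1409 = 0.1334 m.
Re = ρVD_h/μ = 0.7505·17.49·0.1334/1.26e-05 = 1.39e+05.
ε/D_h = 0.00013/0.1334 = 0.000975; Haaland gives 1/√f = -1.8 log₁₀[0.000106+4.97e-05] = 6.852, so f = 0.0213.
ΔP = f(L/D_h)(ρV²/2) = 0.0213·141.1/0.1334·114.8 = 2586 Pa.
ΔP = 2.586 kPa.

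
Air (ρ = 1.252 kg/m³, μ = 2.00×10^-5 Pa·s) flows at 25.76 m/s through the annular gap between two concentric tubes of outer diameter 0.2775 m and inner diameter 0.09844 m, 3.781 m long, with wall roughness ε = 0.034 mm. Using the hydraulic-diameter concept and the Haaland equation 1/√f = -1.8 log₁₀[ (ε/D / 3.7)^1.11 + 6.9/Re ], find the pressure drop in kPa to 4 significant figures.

ΔP ≈ 0.1408 kPa

Hydraulic diameter D_h = 4A/P = D_o - D_i = 0.2775 - 0.09844 = 0.1791 m.
Re = ρVD_h/μ = 1.252·25.76·0.1791/2e-05 = 2.887e+05.
ε/D_h = 3.4e-05/0.1791 = 0.00019; Haaland gives 1/√f = -1.8 log₁₀[1.73e-05+2.39e-05] = 7.893, so f = 0.01605.
ΔP = f(L/D_h)(ρV²/2) = 0.01605·3.781/0.1791·415.4 = 140.8 Pa.
ΔP = 0.1408 kPa.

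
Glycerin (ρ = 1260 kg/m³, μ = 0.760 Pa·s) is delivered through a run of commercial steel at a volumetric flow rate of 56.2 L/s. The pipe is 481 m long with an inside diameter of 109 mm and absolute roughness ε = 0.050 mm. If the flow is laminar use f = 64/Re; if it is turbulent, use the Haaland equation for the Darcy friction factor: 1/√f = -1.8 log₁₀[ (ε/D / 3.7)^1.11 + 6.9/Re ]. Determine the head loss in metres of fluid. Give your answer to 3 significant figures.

Q = 56.2 L/s = 56.2/1000 = 0.0562 m³/s.
Cross-sectional area A = πD²/4 = π(0.109)²/4 = 0.009331 m²; mean velocity V = Q/A = 0.0562/0.009331 = 6.023 m/s.
Reynolds number Re = ρVD/μ = 1260 · 6.023 · 0.109 / 0.76 = 1088.
Re < 2300 → laminar flow, so f = 64/Re = 64/1088 = 0.0588 (the turbulent correlation is not needed).
Darcy-Weisbach: ΔP = f(L/D)(ρV²/2) = 0.0588·(481/0.109)·(1260·6.023²/2) = 0.0588·4413·2.285e+04 = 5.93e+06 Pa.
Head loss h_f = ΔP/(ρg) = 5.93e+06/(1260·9.81) = 480 m.

h_f ≈ 480 m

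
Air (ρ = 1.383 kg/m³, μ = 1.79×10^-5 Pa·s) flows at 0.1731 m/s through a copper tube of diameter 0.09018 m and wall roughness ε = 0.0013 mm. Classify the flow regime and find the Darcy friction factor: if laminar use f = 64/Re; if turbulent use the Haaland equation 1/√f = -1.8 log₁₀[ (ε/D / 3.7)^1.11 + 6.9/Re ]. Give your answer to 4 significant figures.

f ≈ 0.05306

Re = ρVD/μ = 1.383·0.1731·0.09018/1.79e-05 = 1206.
Re < 2300 → laminar, so f = 64/Re = 0.05306 (roughness is irrelevant in laminar flow).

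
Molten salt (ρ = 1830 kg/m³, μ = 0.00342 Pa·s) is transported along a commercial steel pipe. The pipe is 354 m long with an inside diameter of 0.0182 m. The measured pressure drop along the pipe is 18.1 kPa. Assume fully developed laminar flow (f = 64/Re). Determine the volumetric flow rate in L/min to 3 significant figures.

Q ≈ 2.42 L/min

For laminar flow, f = 64/Re with Re = ρVD/μ, so Darcy-Weisbach reduces to ΔP = 32μLV/D². Solving for V: V = ΔP·D²/(32μL) = 1.81e+04·(0.0182)²/(32·0.00342·354) = 0.1548 m/s.
Check: Re = ρVD/μ = 1830·0.1548·0.0182/0.00342 = 1507 < 2300, so the laminar assumption holds.
Q = V·A = 0.1548·(π/4·0.0182²) = 4.026e-05 m³/s = 2.42 L/min.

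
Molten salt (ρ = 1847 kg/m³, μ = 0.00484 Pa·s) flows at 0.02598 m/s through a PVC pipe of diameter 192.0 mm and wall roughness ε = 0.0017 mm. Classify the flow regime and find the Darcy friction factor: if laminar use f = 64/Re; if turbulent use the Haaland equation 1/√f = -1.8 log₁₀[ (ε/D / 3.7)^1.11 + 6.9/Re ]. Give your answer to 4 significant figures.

Re = ρVD/μ = 1847·0.02598·0.192/0.00484 = 1904.
Re < 2300 → laminar, so f = 64/Re = 0.03362 (roughness is irrelevant in laminar flow).

f ≈ 0.03362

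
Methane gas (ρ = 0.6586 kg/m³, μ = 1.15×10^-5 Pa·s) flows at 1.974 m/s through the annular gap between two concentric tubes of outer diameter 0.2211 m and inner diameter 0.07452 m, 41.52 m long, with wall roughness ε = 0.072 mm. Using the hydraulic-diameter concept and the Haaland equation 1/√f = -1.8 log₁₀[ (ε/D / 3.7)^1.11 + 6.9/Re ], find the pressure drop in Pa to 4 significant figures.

ΔP ≈ 10.11 Pa

Hydraulic diameter D_h = 4A/P = D_o - D_i = 0.2211 - 0.07452 = 0.1466 m.
Re = ρVD_h/μ = 0.6586·1.974·0.1466/1.15e-05 = 1.657e+04.
ε/D_h = 7.2e-05/0.1466 = 0.000491; Haaland gives 1/√f = -1.8 log₁₀[4.97e-05+0.000416] = 5.997, so f = 0.02781.
ΔP = f(L/D_h)(ρV²/2) = 0.02781·41.52/0.1466·1.283 = 10.11 Pa.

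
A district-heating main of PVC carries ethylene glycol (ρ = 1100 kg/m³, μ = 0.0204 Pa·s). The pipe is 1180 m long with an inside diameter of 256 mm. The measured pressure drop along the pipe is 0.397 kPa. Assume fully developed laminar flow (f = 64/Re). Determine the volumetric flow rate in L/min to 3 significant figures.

Q ≈ 104 L/min

For laminar flow, f = 64/Re with Re = ρVD/μ, so Darcy-Weisbach reduces to ΔP = 32μLV/D². Solving for V: V = ΔP·D²/(32μL) = 397·(0.256)²/(32·0.0204·1180) = 0.03378 m/s.
Check: Re = ρVD/μ = 1100·0.03378·0.256/0.0204 = 466.2 < 2300, so the laminar assumption holds.
Q = V·A = 0.03378·(π/4·0.256²) = 0.001739 m³/s = 104 L/min.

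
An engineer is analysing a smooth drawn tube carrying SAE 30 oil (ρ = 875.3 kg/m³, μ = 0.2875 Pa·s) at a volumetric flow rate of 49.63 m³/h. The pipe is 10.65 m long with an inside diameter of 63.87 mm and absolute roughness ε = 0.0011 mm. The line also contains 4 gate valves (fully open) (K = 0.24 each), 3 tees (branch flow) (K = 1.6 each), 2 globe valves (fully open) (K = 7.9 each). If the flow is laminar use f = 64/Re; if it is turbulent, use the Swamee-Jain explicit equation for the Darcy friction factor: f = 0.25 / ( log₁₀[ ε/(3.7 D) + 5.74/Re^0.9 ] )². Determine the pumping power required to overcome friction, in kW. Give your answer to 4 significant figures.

Q = 49.63 m³/h = 49.63/3600 = 0.01379 m³/s.
Cross-sectional area A = πD²/4 = π(0.06387)²/4 = 0.003204 m²; mean velocity V = Q/A = 0.01379/0.003204 = 4.303 m/s.
Reynolds number Re = ρVD/μ = 875.3 · 4.303 · 0.06387 / 0.287 = 836.7.
Re < 2300 → laminar flow, so f = 64/Re = 64/836.7 = 0.07649 (the turbulent correlation is not needed).
Total minor-loss coefficient ΣK = 4·0.24 + 3·1.6 + 2·7.9 = 21.6.
ΔP = [f·L/D + ΣK]·(ρV²/2) = [0.07649·10.65/0.06387 + 21.6]·(875.3·4.303²/2) = [12.75 + 21.6]·8103 = 2.78e+05 Pa.
Pumping power P = QΔP = 0.01379·2.78e+05 = 3833.2 W = 3.833 kW.

P ≈ 3.833 kW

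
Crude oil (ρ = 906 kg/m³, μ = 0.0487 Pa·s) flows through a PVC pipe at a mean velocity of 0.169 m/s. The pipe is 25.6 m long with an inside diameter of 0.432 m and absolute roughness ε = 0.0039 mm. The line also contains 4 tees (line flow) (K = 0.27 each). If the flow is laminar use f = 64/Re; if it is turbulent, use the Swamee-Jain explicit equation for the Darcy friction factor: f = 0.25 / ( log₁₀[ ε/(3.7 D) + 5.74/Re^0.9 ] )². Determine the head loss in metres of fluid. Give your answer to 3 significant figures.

Reynolds number Re = ρVD/μ = 906 · 0.169 · 0.432 / 0.0487 = 1358.
Re < 2300 → laminar flow, so f = 64/Re = 64/1358 = 0.04712 (the turbulent correlation is not needed).
Total minor-loss coefficient ΣK = 4·0.27 = 1.08.
ΔP = [f·L/D + ΣK]·(ρV²/2) = [0.04712·25.6/0.432 + 1.08]·(906·0.169²/2) = [2.792 + 1.08]·12.94 = 50.1 Pa.
Head loss h_f = ΔP/(ρg) = 50.1/(906·9.81) = 0.00564 m.

h_f ≈ 0.00564 m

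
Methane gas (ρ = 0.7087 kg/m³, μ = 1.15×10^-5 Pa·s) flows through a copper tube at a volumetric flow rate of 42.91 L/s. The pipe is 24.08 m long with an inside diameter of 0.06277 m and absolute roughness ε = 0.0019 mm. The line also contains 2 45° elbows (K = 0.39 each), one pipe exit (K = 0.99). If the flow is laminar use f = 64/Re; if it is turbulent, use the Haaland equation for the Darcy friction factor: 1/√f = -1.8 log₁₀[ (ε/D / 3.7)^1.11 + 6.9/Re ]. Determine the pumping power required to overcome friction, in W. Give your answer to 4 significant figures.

P ≈ 28.13 W

Q = 42.91 L/s = 42.91/1000 = 0.04291 m³/s.
Cross-sectional area A = πD²/4 = π(0.06277)²/4 = 0.003095 m²; mean velocity V = Q/A = 0.04291/0.003095 = 13.87 m/s.
Reynolds number Re = ρVD/μ = 0.7087 · 13.87 · 0.06277 / 1.15e-05 = 5.364e+04.
Re > 4000 → turbulent. Relative roughness ε/D = 1.9e-06/0.06277 = 3.03e-05. Haaland: 1/√f = -1.8 log₁₀[(3.03e-05/3.7)^1.11 + 6.9/5.364e+04] = -1.8 log₁₀[2.26e-06 + 0.000129] = 6.99, so f = 0.02047.
Total minor-loss coefficient ΣK = 2·0.39 + 1·0.99 = 1.77.
ΔP = [f·L/D + ΣK]·(ρV²/2) = [0.02047·24.08/0.06277 + 1.77]·(0.7087·13.87²/2) = [7.852 + 1.77]·68.13 = 655.6 Pa.
Pumping power P = QΔP = 0.04291·655.6 = 28.132 W = 28.13 W.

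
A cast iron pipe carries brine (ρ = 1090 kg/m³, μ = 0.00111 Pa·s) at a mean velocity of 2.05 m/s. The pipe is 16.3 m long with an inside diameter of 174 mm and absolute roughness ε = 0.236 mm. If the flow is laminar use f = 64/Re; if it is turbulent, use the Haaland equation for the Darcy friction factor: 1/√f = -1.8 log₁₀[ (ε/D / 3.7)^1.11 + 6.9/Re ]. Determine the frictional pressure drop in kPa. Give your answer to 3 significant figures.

ΔP ≈ 4.68 kPa

Reynolds number Re = ρVD/μ = 1090 · 2.05 · 0.174 / 0.00111 = 3.503e+05.
Re > 4000 → turbulent. Relative roughness ε/D = 0.000236/0.174 = 0.00136. Haaland: 1/√f = -1.8 log₁₀[(0.00136/3.7)^1.11 + 6.9/3.503e+05] = -1.8 log₁₀[0.000154 + 1.97e-05] = 6.77, so f = 0.02182.
Darcy-Weisbach: ΔP = f(L/D)(ρV²/2) = 0.02182·(16.3/0.174)·(1090·2.05²/2) = 0.02182·93.68·2290 = 4681 Pa.
ΔP = 4681 Pa = 4.68 kPa.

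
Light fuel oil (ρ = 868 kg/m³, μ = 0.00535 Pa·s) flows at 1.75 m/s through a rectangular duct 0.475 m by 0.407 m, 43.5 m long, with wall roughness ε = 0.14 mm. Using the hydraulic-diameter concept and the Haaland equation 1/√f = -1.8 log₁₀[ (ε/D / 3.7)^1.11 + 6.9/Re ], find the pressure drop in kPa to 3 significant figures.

Hydraulic diameter D_h = 4A/P = 4·(0.475·0.407)/(2·(0.475+0.407)) = 0.7733/1.764 = 0.4384 m.
Re = ρVD_h/μ = 868·1.75·0.4384/0.00535 = 1.245e+05.
ε/D_h = 0.00014/0.4384 = 0.000319; Haaland gives 1/√f = -1.8 log₁₀[3.08e-05+5.54e-05] = 7.315, so f = 0.01869.
ΔP = f(L/D_h)(ρV²/2) = 0.01869·43.5/0.4384·1329 = 2464 Pa.
ΔP = 2.46 kPa.

ΔP ≈ 2.46 kPa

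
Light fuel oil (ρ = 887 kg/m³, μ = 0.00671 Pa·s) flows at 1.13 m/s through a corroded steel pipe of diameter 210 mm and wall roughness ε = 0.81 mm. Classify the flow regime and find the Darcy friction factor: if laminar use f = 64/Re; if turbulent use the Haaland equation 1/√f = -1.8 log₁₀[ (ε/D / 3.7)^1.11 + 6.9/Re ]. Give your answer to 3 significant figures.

Re = ρVD/μ = 887·1.13·0.21/0.00671 = 3.137e+04.
Re > 4000 → turbulent. ε/D = 0.00081/0.21 = 0.00386; Haaland: 1/√f = -1.8 log₁₀[0.00049 + 0.00022] = 5.668, so f = 0.03113.

f ≈ 0.0311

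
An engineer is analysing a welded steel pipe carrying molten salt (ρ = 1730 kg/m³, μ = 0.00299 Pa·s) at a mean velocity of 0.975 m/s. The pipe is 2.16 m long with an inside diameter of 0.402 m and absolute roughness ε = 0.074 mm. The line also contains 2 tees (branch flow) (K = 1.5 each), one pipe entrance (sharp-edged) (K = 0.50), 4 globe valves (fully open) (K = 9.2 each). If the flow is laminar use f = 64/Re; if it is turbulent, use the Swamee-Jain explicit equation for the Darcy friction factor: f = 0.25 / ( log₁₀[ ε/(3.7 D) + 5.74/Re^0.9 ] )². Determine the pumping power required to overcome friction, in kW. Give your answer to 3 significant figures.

Reynolds number Re = ρVD/μ = 1730 · 0.975 · 0.402 / 0.00299 = 2.268e+05.
Re > 4000 → turbulent. Relative roughness ε/D = 7.4e-05/0.402 = 0.000184. Swamee-Jain: f = 0.25/(log₁₀[0.000184/3.7 + 5.74/2.268e+05^0.9])² = 0.25/(log₁₀[4.98e-05 + 8.69e-05])² = 0.25/(-3.864)² = 0.01674.
Total minor-loss coefficient ΣK = 2·1.5 + 1·0.5 + 4·9.2 = 40.3.
ΔP = [f·L/D + ΣK]·(ρV²/2) = [0.01674·2.16/0.402 + 40.3]·(1730·0.975²/2) = [0.08995 + 40.3]·822.3 = 3.321e+04 Pa.
Q = V·A = 0.975·0.1269 = 0.1238 m³/s.
Pumping power P = QΔP = 0.1238·3.321e+04 = 4110 W = 4.11 kW.

P ≈ 4.11 kW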